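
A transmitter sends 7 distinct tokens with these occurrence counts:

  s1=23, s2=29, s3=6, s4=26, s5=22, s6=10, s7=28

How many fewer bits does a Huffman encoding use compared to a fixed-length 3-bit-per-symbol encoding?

Fixed-length: 3 bits × 144 symbols = 432 bits.
Huffman merges:
s3(6) + s6(10) → 16
16 + s5(22) → 38
s1(23) + s4(26) → 49
s7(28) + s2(29) → 57
38 + 49 → 87
57 + 87 → 144
Huffman total = 16 + 38 + 49 + 57 + 87 + 144 = 391 bits.
Saving = 432 − 391 = 41 bits.

41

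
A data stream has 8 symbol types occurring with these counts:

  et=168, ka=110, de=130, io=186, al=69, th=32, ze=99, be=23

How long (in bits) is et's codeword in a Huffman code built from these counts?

2

Repeatedly merge the two smallest:
combine be(23), th(32) → 55
combine 55, al(69) → 124
combine ze(99), ka(110) → 209
combine 124, de(130) → 254
combine et(168), io(186) → 354
combine 209, 254 → 463
combine 354, 463 → 817
The subtree containing et is merged 2 times, so code length = 2.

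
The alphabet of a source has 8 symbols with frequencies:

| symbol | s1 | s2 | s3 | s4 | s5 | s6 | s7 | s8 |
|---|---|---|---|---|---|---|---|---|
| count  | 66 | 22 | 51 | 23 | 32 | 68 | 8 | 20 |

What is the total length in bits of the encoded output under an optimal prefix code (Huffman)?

809

Build the Huffman tree bottom-up:
merge s7(8) and s8(20): 28
merge s2(22) and s4(23): 45
merge 28 and s5(32): 60
merge 45 and s3(51): 96
merge 60 and s1(66): 126
merge s6(68) and 96: 164
merge 126 and 164: 290
Each symbol's bit-cost is frequency × depth; summing gives 809 bits (equivalently 28 + 45 + 60 + 96 + 126 + 164 + 290).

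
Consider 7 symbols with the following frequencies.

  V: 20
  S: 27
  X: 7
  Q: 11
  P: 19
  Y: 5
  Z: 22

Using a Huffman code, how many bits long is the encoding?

Greedily combine the two least-frequent nodes:
combine Y(5), X(7) → 12
combine Q(11), 12 → 23
combine P(19), V(20) → 39
combine Z(22), 23 → 45
combine S(27), 39 → 66
combine 45, 66 → 111
The encoded length is the sum of every internal node's weight: 12 + 23 + 39 + 45 + 66 + 111 = 296 bits.

296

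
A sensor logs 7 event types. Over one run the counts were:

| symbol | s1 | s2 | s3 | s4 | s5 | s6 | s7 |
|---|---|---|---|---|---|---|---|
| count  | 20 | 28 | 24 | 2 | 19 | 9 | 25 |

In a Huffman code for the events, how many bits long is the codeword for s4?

Huffman merges, smallest pair first:
s4(2) + s6(9) → 11
11 + s5(19) → 30
s1(20) + s3(24) → 44
s7(25) + s2(28) → 53
30 + 44 → 74
53 + 74 → 127
The subtree containing s4 is merged 4 times, so code length = 4.

4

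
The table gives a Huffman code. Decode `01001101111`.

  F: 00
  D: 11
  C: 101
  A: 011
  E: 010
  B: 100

Read left to right; each codeword is recognised as soon as it completes (prefix code):
  010→E | 011→A | 011→A | 11→D
Decoded message: EAAD

EAAD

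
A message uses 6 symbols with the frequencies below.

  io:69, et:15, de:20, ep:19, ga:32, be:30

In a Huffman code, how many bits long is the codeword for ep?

Build the tree from the bottom:
et(15) + ep(19) → 34
de(20) + be(30) → 50
ga(32) + 34 → 66
50 + 66 → 116
io(69) + 116 → 185
ep sits 4 levels below the root, so its codeword is 4 bits.

4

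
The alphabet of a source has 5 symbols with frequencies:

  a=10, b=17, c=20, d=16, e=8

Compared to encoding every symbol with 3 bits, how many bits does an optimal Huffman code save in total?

53

Fixed-length: 3 bits × 71 symbols = 213 bits.
Huffman merges:
e(8) + a(10) → 18
d(16) + b(17) → 33
18 + c(20) → 38
33 + 38 → 71
Huffman total = 18 + 33 + 38 + 71 = 160 bits.
Saving = 213 − 160 = 53 bits.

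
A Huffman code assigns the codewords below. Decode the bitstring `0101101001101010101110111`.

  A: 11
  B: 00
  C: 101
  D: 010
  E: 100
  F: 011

DADFDCFCA

Read left to right; each codeword is recognised as soon as it completes (prefix code):
  010→D | 11→A | 010→D | 011→F | 010→D | 101→C | 011→F | 101→C | 11→A
Decoded message: DADFDCFCA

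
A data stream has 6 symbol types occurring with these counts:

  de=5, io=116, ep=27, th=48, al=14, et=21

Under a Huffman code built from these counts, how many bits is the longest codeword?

5

Merge the two lowest-weight nodes at each step:
merge de(5) and al(14): 19
merge 19 and et(21): 40
merge ep(27) and 40: 67
merge th(48) and 67: 115
merge 115 and io(116): 231
Maximum depth reached is 5.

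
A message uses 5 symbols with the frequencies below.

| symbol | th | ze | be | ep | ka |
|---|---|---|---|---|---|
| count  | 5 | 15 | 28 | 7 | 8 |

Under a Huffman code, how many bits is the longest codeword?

Merge the two lowest-weight nodes at each step:
merge th(5) and ep(7): 12
merge ka(8) and 12: 20
merge ze(15) and 20: 35
merge be(28) and 35: 63
Maximum depth reached is 4.

4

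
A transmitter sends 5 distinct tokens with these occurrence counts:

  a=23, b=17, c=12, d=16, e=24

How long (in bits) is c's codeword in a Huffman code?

Huffman merges, smallest pair first:
combine c(12), d(16) → 28
combine b(17), a(23) → 40
combine e(24), 28 → 52
combine 40, 52 → 92
c's leaf is at depth 3, giving a 3-bit codeword.

3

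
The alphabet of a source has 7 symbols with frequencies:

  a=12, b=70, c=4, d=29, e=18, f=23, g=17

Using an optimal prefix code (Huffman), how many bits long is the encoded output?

428

Greedily combine the two least-frequent nodes:
combine c(4), a(12) → 16
combine 16, g(17) → 33
combine e(18), f(23) → 41
combine d(29), 33 → 62
combine 41, 62 → 103
combine b(70), 103 → 173
Each symbol's bit-cost is frequency × depth; summing gives 428 bits (equivalently 16 + 33 + 41 + 62 + 103 + 173).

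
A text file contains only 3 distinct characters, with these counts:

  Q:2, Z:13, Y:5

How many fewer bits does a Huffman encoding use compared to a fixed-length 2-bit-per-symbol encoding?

13

Fixed-length: 2 bits × 20 symbols = 40 bits.
Huffman merges:
merge Q(2) and Y(5): 7
merge 7 and Z(13): 20
Huffman total = 7 + 20 = 27 bits.
Saving = 40 − 27 = 13 bits.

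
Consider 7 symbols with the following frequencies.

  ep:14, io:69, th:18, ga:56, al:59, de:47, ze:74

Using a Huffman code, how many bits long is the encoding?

900

Greedily combine the two least-frequent nodes:
merge ep(14) and th(18): 32
merge 32 and de(47): 79
merge ga(56) and al(59): 115
merge io(69) and ze(74): 143
merge 79 and 115: 194
merge 143 and 194: 337
The encoded length is the sum of every internal node's weight: 32 + 79 + 115 + 143 + 194 + 337 = 900 bits.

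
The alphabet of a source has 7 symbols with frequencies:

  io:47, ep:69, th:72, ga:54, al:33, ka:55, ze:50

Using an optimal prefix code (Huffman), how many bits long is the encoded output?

1068

Greedily combine the two least-frequent nodes:
combine al(33), io(47) → 80
combine ze(50), ga(54) → 104
combine ka(55), ep(69) → 124
combine th(72), 80 → 152
combine 104, 124 → 228
combine 152, 228 → 380
The encoded length is the sum of every internal node's weight: 80 + 104 + 124 + 152 + 228 + 380 = 1068 bits.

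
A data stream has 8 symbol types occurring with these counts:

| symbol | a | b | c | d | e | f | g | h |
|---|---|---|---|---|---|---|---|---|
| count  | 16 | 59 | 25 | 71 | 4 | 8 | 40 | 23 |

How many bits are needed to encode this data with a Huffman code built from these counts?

Merge the two smallest weights repeatedly:
merge e(4) and f(8): 12
merge 12 and a(16): 28
merge h(23) and c(25): 48
merge 28 and g(40): 68
merge 48 and b(59): 107
merge 68 and d(71): 139
merge 107 and 139: 246
Each symbol's bit-cost is frequency × depth; summing gives 648 bits (equivalently 12 + 28 + 48 + 68 + 107 + 139 + 246).

648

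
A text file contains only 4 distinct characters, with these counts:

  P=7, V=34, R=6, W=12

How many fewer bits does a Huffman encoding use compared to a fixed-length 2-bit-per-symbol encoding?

21

Fixed-length: 2 bits × 59 symbols = 118 bits.
Huffman merges:
combine R(6), P(7) → 13
combine W(12), 13 → 25
combine 25, V(34) → 59
Huffman total = 13 + 25 + 59 = 97 bits.
Saving = 118 − 97 = 21 bits.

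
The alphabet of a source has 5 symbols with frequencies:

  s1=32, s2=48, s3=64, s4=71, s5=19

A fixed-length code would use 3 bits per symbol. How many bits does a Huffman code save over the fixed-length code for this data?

183

Fixed-length: 3 bits × 234 symbols = 702 bits.
Huffman merges:
merge s5(19) and s1(32): 51
merge s2(48) and 51: 99
merge s3(64) and s4(71): 135
merge 99 and 135: 234
Huffman total = 51 + 99 + 135 + 234 = 519 bits.
Saving = 702 − 519 = 183 bits.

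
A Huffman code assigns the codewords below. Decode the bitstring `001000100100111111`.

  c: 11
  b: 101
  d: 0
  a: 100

ddadaaccc

Read left to right; each codeword is recognised as soon as it completes (prefix code):
  0→d | 0→d | 100→a | 0→d | 100→a | 100→a | 11→c | 11→c | 11→c
Decoded message: ddadaaccc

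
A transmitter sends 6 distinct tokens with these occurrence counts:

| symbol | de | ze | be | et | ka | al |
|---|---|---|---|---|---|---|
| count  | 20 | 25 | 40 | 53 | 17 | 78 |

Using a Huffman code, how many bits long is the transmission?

565

Build the Huffman tree bottom-up:
merge ka(17) and de(20): 37
merge ze(25) and 37: 62
merge be(40) and et(53): 93
merge 62 and al(78): 140
merge 93 and 140: 233
Total encoded bits = sum of merged weights = 37 + 62 + 93 + 140 + 233 = 565.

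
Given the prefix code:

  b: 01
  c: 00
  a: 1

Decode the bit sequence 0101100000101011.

Read left to right; each codeword is recognised as soon as it completes (prefix code):
  01→b | 01→b | 1→a | 00→c | 00→c | 01→b | 01→b | 01→b | 1→a
Decoded message: bbaccbbba

bbaccbbba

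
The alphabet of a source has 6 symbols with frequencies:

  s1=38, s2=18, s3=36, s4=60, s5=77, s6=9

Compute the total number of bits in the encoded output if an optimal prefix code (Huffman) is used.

Build the Huffman tree bottom-up:
merge s6(9) and s2(18): 27
merge 27 and s3(36): 63
merge s1(38) and s4(60): 98
merge 63 and s5(77): 140
merge 98 and 140: 238
The encoded length is the sum of every internal node's weight: 27 + 63 + 98 + 140 + 238 = 566 bits.

566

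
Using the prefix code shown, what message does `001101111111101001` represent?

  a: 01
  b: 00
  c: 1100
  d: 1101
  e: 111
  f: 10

bdeeffa

Read left to right; each codeword is recognised as soon as it completes (prefix code):
  00→b | 1101→d | 111→e | 111→e | 10→f | 10→f | 01→a
Decoded message: bdeeffa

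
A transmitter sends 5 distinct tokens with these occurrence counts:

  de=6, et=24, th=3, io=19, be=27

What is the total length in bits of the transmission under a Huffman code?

Merge the two smallest weights repeatedly:
combine th(3), de(6) → 9
combine 9, io(19) → 28
combine et(24), be(27) → 51
combine 28, 51 → 79
The encoded length is the sum of every internal node's weight: 9 + 28 + 51 + 79 = 167 bits.

167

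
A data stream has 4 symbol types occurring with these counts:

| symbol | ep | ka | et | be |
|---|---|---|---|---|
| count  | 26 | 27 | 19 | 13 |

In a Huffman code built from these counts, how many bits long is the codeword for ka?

Huffman merges, smallest pair first:
combine be(13), et(19) → 32
combine ep(26), ka(27) → 53
combine 32, 53 → 85
ka's leaf is at depth 2, giving a 2-bit codeword.

2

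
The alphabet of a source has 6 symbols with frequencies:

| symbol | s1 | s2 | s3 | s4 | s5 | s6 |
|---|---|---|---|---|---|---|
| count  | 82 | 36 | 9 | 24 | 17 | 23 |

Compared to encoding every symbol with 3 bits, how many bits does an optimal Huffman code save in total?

138

Fixed-length: 3 bits × 191 symbols = 573 bits.
Huffman merges:
s3(9) + s5(17) → 26
s6(23) + s4(24) → 47
26 + s2(36) → 62
47 + 62 → 109
s1(82) + 109 → 191
Huffman total = 26 + 47 + 62 + 109 + 191 = 435 bits.
Saving = 573 − 435 = 138 bits.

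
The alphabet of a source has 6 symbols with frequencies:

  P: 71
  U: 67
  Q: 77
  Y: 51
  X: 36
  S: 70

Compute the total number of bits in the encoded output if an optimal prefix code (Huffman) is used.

Merge the two smallest weights repeatedly:
combine X(36), Y(51) → 87
combine U(67), S(70) → 137
combine P(71), Q(77) → 148
combine 87, 137 → 224
combine 148, 224 → 372
The encoded length is the sum of every internal node's weight: 87 + 137 + 148 + 224 + 372 = 968 bits.

968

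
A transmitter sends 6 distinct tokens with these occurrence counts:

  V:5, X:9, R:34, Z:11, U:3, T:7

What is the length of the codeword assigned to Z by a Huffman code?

Build the tree from the bottom:
U(3) + V(5) → 8
T(7) + 8 → 15
X(9) + Z(11) → 20
15 + 20 → 35
R(34) + 35 → 69
Z sits 3 levels below the root, so its codeword is 3 bits.

3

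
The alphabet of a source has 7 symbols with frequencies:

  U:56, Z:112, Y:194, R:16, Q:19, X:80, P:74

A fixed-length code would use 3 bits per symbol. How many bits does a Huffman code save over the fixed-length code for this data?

Fixed-length: 3 bits × 551 symbols = 1653 bits.
Huffman merges:
combine R(16), Q(19) → 35
combine 35, U(56) → 91
combine P(74), X(80) → 154
combine 91, Z(112) → 203
combine 154, Y(194) → 348
combine 203, 348 → 551
Huffman total = 35 + 91 + 154 + 203 + 348 + 551 = 1382 bits.
Saving = 1653 − 1382 = 271 bits.

271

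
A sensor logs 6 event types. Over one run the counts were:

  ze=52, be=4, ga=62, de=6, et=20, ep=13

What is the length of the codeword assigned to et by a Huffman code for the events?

Repeatedly merge the two smallest:
be(4) + de(6) → 10
10 + ep(13) → 23
et(20) + 23 → 43
43 + ze(52) → 95
ga(62) + 95 → 157
The subtree containing et is merged 3 times, so code length = 3.

3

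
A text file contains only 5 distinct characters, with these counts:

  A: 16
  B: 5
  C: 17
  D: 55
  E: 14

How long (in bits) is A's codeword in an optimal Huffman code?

Build the tree from the bottom:
B(5) + E(14) → 19
A(16) + C(17) → 33
19 + 33 → 52
52 + D(55) → 107
A's leaf is at depth 3, giving a 3-bit codeword.

3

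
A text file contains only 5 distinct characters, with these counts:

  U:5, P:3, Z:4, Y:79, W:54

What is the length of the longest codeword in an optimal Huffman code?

4

Merge the two lowest-weight nodes at each step:
merge P(3) and Z(4): 7
merge U(5) and 7: 12
merge 12 and W(54): 66
merge 66 and Y(79): 145
Maximum depth reached is 4.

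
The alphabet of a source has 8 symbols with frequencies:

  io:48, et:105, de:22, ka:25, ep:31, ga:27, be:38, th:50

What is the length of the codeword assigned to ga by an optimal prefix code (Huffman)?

Repeatedly merge the two smallest:
combine de(22), ka(25) → 47
combine ga(27), ep(31) → 58
combine be(38), 47 → 85
combine io(48), th(50) → 98
combine 58, 85 → 143
combine 98, et(105) → 203
combine 143, 203 → 346
ga sits 3 levels below the root, so its codeword is 3 bits.

3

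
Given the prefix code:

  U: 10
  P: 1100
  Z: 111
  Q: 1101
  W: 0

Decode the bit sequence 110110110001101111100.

QUPWQZUW

Read left to right; each codeword is recognised as soon as it completes (prefix code):
  1101→Q | 10→U | 1100→P | 0→W | 1101→Q | 111→Z | 10→U | 0→W
Decoded message: QUPWQZUW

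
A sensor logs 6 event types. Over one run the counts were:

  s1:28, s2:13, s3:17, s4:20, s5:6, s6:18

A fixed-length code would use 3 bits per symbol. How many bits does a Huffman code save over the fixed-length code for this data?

Fixed-length: 3 bits × 102 symbols = 306 bits.
Huffman merges:
merge s5(6) and s2(13): 19
merge s3(17) and s6(18): 35
merge 19 and s4(20): 39
merge s1(28) and 35: 63
merge 39 and 63: 102
Huffman total = 19 + 35 + 39 + 63 + 102 = 258 bits.
Saving = 306 − 258 = 48 bits.

48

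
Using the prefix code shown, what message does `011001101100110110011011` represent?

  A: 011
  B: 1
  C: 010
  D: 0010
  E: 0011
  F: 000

Read left to right; each codeword is recognised as soon as it completes (prefix code):
  011→A | 0011→E | 011→A | 0011→E | 011→A | 0011→E | 011→A
Decoded message: AEAEAEA

AEAEAEA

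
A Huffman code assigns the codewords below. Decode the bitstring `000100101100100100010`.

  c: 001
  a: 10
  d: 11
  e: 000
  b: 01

Read left to right; each codeword is recognised as soon as it completes (prefix code):
  000→e | 10→a | 01→b | 01→b | 10→a | 01→b | 001→c | 000→e | 10→a
Decoded message: eabbabcea

eabbabcea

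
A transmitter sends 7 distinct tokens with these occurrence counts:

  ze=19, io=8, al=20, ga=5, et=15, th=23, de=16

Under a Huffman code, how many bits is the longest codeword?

4

Merge the two lowest-weight nodes at each step:
combine ga(5), io(8) → 13
combine 13, et(15) → 28
combine de(16), ze(19) → 35
combine al(20), th(23) → 43
combine 28, 35 → 63
combine 43, 63 → 106
The rarest symbols sit at the bottom; the longest codeword is 4 bits.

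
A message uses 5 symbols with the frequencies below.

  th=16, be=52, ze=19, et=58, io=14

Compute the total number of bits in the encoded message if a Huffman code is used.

Greedily combine the two least-frequent nodes:
combine io(14), th(16) → 30
combine ze(19), 30 → 49
combine 49, be(52) → 101
combine et(58), 101 → 159
The encoded length is the sum of every internal node's weight: 30 + 49 + 101 + 159 = 339 bits.

339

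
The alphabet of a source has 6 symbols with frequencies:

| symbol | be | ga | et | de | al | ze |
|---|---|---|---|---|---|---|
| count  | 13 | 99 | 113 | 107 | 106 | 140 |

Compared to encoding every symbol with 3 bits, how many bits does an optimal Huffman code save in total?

253

Fixed-length: 3 bits × 578 symbols = 1734 bits.
Huffman merges:
merge be(13) and ga(99): 112
merge al(106) and de(107): 213
merge 112 and et(113): 225
merge ze(140) and 213: 353
merge 225 and 353: 578
Huffman total = 112 + 213 + 225 + 353 + 578 = 1481 bits.
Saving = 1734 − 1481 = 253 bits.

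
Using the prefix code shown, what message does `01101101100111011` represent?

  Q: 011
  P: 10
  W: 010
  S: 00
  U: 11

Read left to right; each codeword is recognised as soon as it completes (prefix code):
  011→Q | 011→Q | 011→Q | 00→S | 11→U | 10→P | 11→U
Decoded message: QQQSUPU

QQQSUPU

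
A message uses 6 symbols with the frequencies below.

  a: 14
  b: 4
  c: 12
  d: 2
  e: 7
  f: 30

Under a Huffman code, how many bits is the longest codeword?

Merge the two lowest-weight nodes at each step:
merge d(2) and b(4): 6
merge 6 and e(7): 13
merge c(12) and 13: 25
merge a(14) and 25: 39
merge f(30) and 39: 69
Maximum depth reached is 5.

5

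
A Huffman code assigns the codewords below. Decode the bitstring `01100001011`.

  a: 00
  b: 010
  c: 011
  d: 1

caadc

Read left to right; each codeword is recognised as soon as it completes (prefix code):
  011→c | 00→a | 00→a | 1→d | 011→c
Decoded message: caadc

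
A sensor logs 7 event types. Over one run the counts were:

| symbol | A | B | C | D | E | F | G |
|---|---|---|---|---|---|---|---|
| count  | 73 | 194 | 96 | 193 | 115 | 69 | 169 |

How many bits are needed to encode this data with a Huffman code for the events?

2482

Build the Huffman tree bottom-up:
merge F(69) and A(73): 142
merge C(96) and E(115): 211
merge 142 and G(169): 311
merge D(193) and B(194): 387
merge 211 and 311: 522
merge 387 and 522: 909
The encoded length is the sum of every internal node's weight: 142 + 211 + 311 + 387 + 522 + 909 = 2482 bits.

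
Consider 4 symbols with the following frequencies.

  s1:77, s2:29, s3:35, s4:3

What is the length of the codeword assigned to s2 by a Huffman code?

Repeatedly merge the two smallest:
combine s4(3), s2(29) → 32
combine 32, s3(35) → 67
combine 67, s1(77) → 144
The subtree containing s2 is merged 3 times, so code length = 3.

3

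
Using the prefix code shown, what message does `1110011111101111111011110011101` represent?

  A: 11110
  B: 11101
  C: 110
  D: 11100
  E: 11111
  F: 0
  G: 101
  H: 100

DEGEGDB

Read left to right; each codeword is recognised as soon as it completes (prefix code):
  11100→D | 11111→E | 101→G | 11111→E | 101→G | 11100→D | 11101→B
Decoded message: DEGEGDB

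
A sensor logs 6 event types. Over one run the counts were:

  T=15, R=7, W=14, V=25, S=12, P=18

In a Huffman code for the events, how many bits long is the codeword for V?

2

Build the tree from the bottom:
combine R(7), S(12) → 19
combine W(14), T(15) → 29
combine P(18), 19 → 37
combine V(25), 29 → 54
combine 37, 54 → 91
V's leaf is at depth 2, giving a 2-bit codeword.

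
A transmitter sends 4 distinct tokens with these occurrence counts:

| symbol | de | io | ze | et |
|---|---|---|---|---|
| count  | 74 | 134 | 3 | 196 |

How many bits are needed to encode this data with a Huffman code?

695

Greedily combine the two least-frequent nodes:
merge ze(3) and de(74): 77
merge 77 and io(134): 211
merge et(196) and 211: 407
Total encoded bits = sum of merged weights = 77 + 211 + 407 = 695.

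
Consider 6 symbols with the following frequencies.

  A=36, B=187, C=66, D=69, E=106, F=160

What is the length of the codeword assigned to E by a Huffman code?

Repeatedly merge the two smallest:
A(36) + C(66) → 102
D(69) + 102 → 171
E(106) + F(160) → 266
171 + B(187) → 358
266 + 358 → 624
The subtree containing E is merged 2 times, so code length = 2.

2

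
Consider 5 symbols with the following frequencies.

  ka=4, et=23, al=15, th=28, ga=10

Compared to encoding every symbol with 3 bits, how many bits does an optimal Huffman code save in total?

Fixed-length: 3 bits × 80 symbols = 240 bits.
Huffman merges:
ka(4) + ga(10) → 14
14 + al(15) → 29
et(23) + th(28) → 51
29 + 51 → 80
Huffman total = 14 + 29 + 51 + 80 = 174 bits.
Saving = 240 − 174 = 66 bits.

66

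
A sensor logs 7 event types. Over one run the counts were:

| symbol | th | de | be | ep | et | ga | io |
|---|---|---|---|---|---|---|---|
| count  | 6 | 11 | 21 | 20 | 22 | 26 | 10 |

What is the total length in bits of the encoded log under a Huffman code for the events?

316

Greedily combine the two least-frequent nodes:
combine th(6), io(10) → 16
combine de(11), 16 → 27
combine ep(20), be(21) → 41
combine et(22), ga(26) → 48
combine 27, 41 → 68
combine 48, 68 → 116
Each symbol's bit-cost is frequency × depth; summing gives 316 bits (equivalently 16 + 27 + 41 + 48 + 68 + 116).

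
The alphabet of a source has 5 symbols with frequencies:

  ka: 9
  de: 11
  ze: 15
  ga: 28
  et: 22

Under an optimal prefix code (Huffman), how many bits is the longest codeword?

Merge the two lowest-weight nodes at each step:
combine ka(9), de(11) → 20
combine ze(15), 20 → 35
combine et(22), ga(28) → 50
combine 35, 50 → 85
The rarest symbols sit at the bottom; the longest codeword is 3 bits.

3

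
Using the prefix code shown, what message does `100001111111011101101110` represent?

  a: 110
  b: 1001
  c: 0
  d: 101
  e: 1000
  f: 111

ecffdaafc

Read left to right; each codeword is recognised as soon as it completes (prefix code):
  1000→e | 0→c | 111→f | 111→f | 101→d | 110→a | 110→a | 111→f | 0→c
Decoded message: ecffdaafc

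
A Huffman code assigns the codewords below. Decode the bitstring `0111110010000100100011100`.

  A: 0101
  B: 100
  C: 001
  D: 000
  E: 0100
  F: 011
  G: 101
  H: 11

Read left to right; each codeword is recognised as soon as it completes (prefix code):
  011→F | 11→H | 100→B | 100→B | 001→C | 001→C | 000→D | 11→H | 100→B
Decoded message: FHBBCCDHB

FHBBCCDHB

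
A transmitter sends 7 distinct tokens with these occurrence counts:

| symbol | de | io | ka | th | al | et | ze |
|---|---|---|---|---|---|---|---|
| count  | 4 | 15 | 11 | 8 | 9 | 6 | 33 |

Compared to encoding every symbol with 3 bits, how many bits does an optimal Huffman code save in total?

39

Fixed-length: 3 bits × 86 symbols = 258 bits.
Huffman merges:
merge de(4) and et(6): 10
merge th(8) and al(9): 17
merge 10 and ka(11): 21
merge io(15) and 17: 32
merge 21 and 32: 53
merge ze(33) and 53: 86
Huffman total = 10 + 17 + 21 + 32 + 53 + 86 = 219 bits.
Saving = 258 − 219 = 39 bits.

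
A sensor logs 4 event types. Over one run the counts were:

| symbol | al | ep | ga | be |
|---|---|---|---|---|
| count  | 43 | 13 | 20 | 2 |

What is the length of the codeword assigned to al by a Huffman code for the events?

Build the tree from the bottom:
combine be(2), ep(13) → 15
combine 15, ga(20) → 35
combine 35, al(43) → 78
al sits one level below the root: a 1-bit codeword.

1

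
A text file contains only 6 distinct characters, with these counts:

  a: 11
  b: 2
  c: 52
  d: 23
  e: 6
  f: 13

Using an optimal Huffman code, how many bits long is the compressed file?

221

Build the Huffman tree bottom-up:
b(2) + e(6) → 8
8 + a(11) → 19
f(13) + 19 → 32
d(23) + 32 → 55
c(52) + 55 → 107
The encoded length is the sum of every internal node's weight: 8 + 19 + 32 + 55 + 107 = 221 bits.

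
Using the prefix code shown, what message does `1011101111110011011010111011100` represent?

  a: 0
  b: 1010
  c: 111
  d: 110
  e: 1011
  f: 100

Read left to right; each codeword is recognised as soon as it completes (prefix code):
  1011→e | 1011→e | 111→c | 100→f | 110→d | 110→d | 1011→e | 1011→e | 100→f
Decoded message: eecfddeef

eecfddeef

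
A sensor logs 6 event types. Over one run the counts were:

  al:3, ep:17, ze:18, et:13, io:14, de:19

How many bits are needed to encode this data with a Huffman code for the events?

214

Greedily combine the two least-frequent nodes:
combine al(3), et(13) → 16
combine io(14), 16 → 30
combine ep(17), ze(18) → 35
combine de(19), 30 → 49
combine 35, 49 → 84
Each symbol's bit-cost is frequency × depth; summing gives 214 bits (equivalently 16 + 30 + 35 + 49 + 84).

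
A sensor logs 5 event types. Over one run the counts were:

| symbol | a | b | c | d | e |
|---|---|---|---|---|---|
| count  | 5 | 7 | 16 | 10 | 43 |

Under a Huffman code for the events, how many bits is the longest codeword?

4

Merge the two lowest-weight nodes at each step:
merge a(5) and b(7): 12
merge d(10) and 12: 22
merge c(16) and 22: 38
merge 38 and e(43): 81
Maximum depth reached is 4.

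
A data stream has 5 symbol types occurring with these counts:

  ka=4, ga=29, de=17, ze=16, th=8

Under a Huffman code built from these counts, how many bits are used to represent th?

Huffman merges, smallest pair first:
combine ka(4), th(8) → 12
combine 12, ze(16) → 28
combine de(17), 28 → 45
combine ga(29), 45 → 74
The subtree containing th is merged 4 times, so code length = 4.

4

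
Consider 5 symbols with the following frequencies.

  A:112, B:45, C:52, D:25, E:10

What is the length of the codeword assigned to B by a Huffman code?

Build the tree from the bottom:
E(10) + D(25) → 35
35 + B(45) → 80
C(52) + 80 → 132
A(112) + 132 → 244
The subtree containing B is merged 3 times, so code length = 3.

3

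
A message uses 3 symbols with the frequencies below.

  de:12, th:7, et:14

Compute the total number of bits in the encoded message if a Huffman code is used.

52

Greedily combine the two least-frequent nodes:
th(7) + de(12) → 19
et(14) + 19 → 33
Each symbol's bit-cost is frequency × depth; summing gives 52 bits (equivalently 19 + 33).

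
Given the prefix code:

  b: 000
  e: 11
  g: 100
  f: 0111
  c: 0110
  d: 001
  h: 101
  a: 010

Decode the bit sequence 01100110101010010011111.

cchaafe

Read left to right; each codeword is recognised as soon as it completes (prefix code):
  0110→c | 0110→c | 101→h | 010→a | 010→a | 0111→f | 11→e
Decoded message: cchaafe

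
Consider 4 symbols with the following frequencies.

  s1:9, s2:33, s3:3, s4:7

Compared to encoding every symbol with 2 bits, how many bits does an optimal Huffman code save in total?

Fixed-length: 2 bits × 52 symbols = 104 bits.
Huffman merges:
combine s3(3), s4(7) → 10
combine s1(9), 10 → 19
combine 19, s2(33) → 52
Huffman total = 10 + 19 + 52 = 81 bits.
Saving = 104 − 81 = 23 bits.

23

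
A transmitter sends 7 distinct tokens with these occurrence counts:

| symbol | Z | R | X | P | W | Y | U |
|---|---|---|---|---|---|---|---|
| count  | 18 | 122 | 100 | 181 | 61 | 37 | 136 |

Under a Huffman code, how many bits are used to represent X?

3

Huffman merges, smallest pair first:
combine Z(18), Y(37) → 55
combine 55, W(61) → 116
combine X(100), 116 → 216
combine R(122), U(136) → 258
combine P(181), 216 → 397
combine 258, 397 → 655
The subtree containing X is merged 3 times, so code length = 3.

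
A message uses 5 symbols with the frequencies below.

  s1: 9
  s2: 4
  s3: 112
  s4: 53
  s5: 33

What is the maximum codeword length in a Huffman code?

4

Merge the two lowest-weight nodes at each step:
combine s2(4), s1(9) → 13
combine 13, s5(33) → 46
combine 46, s4(53) → 99
combine 99, s3(112) → 211
The rarest symbols sit at the bottom; the longest codeword is 4 bits.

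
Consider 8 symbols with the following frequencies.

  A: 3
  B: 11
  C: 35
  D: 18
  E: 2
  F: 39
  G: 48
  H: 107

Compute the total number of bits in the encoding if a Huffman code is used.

630

Greedily combine the two least-frequent nodes:
combine E(2), A(3) → 5
combine 5, B(11) → 16
combine 16, D(18) → 34
combine 34, C(35) → 69
combine F(39), G(48) → 87
combine 69, 87 → 156
combine H(107), 156 → 263
Total encoded bits = sum of merged weights = 5 + 16 + 34 + 69 + 87 + 156 + 263 = 630.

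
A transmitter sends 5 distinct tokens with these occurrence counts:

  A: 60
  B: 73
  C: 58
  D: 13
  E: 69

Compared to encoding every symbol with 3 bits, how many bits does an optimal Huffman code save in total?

202

Fixed-length: 3 bits × 273 symbols = 819 bits.
Huffman merges:
combine D(13), C(58) → 71
combine A(60), E(69) → 129
combine 71, B(73) → 144
combine 129, 144 → 273
Huffman total = 71 + 129 + 144 + 273 = 617 bits.
Saving = 819 − 617 = 202 bits.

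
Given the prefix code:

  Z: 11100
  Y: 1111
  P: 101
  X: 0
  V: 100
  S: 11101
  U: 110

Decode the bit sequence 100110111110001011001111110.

VUYVXPVYU

Read left to right; each codeword is recognised as soon as it completes (prefix code):
  100→V | 110→U | 1111→Y | 100→V | 0→X | 101→P | 100→V | 1111→Y | 110→U
Decoded message: VUYVXPVYU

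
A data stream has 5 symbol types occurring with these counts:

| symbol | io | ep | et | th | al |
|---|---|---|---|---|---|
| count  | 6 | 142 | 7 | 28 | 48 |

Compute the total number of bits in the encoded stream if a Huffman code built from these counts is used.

374

Greedily combine the two least-frequent nodes:
combine io(6), et(7) → 13
combine 13, th(28) → 41
combine 41, al(48) → 89
combine 89, ep(142) → 231
Total encoded bits = sum of merged weights = 13 + 41 + 89 + 231 = 374.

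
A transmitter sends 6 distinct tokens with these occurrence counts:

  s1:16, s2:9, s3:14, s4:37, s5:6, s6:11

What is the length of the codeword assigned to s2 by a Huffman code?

4

Build the tree from the bottom:
s5(6) + s2(9) → 15
s6(11) + s3(14) → 25
15 + s1(16) → 31
25 + 31 → 56
s4(37) + 56 → 93
The subtree containing s2 is merged 4 times, so code length = 4.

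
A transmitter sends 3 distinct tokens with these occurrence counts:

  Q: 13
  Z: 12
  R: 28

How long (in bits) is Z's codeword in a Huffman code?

2

Repeatedly merge the two smallest:
merge Z(12) and Q(13): 25
merge 25 and R(28): 53
Z sits 2 levels below the root, so its codeword is 2 bits.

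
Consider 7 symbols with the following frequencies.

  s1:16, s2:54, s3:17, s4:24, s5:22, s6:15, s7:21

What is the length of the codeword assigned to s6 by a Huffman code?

Repeatedly merge the two smallest:
s6(15) + s1(16) → 31
s3(17) + s7(21) → 38
s5(22) + s4(24) → 46
31 + 38 → 69
46 + s2(54) → 100
69 + 100 → 169
The subtree containing s6 is merged 3 times, so code length = 3.

3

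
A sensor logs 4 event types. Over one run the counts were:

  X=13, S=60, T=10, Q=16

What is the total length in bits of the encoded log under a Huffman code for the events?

161

Build the Huffman tree bottom-up:
merge T(10) and X(13): 23
merge Q(16) and 23: 39
merge 39 and S(60): 99
The encoded length is the sum of every internal node's weight: 23 + 39 + 99 = 161 bits.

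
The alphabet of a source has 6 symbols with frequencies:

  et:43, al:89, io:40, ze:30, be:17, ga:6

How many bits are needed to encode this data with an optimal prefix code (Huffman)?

Greedily combine the two least-frequent nodes:
ga(6) + be(17) → 23
23 + ze(30) → 53
io(40) + et(43) → 83
53 + 83 → 136
al(89) + 136 → 225
Total encoded bits = sum of merged weights = 23 + 53 + 83 + 136 + 225 = 520.

520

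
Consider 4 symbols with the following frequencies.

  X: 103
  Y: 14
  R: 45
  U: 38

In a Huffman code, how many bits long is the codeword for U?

3

Build the tree from the bottom:
combine Y(14), U(38) → 52
combine R(45), 52 → 97
combine 97, X(103) → 200
The subtree containing U is merged 3 times, so code length = 3.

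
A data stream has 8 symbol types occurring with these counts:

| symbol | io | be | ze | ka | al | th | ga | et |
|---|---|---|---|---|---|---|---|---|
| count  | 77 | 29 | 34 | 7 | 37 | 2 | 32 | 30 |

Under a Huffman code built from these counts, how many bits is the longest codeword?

4

Merge the two lowest-weight nodes at each step:
combine th(2), ka(7) → 9
combine 9, be(29) → 38
combine et(30), ga(32) → 62
combine ze(34), al(37) → 71
combine 38, 62 → 100
combine 71, io(77) → 148
combine 100, 148 → 248
Maximum depth reached is 4.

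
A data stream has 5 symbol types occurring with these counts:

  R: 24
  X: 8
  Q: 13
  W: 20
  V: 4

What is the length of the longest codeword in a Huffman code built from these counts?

3

Merge the two lowest-weight nodes at each step:
V(4) + X(8) → 12
12 + Q(13) → 25
W(20) + R(24) → 44
25 + 44 → 69
The rarest symbols sit at the bottom; the longest codeword is 3 bits.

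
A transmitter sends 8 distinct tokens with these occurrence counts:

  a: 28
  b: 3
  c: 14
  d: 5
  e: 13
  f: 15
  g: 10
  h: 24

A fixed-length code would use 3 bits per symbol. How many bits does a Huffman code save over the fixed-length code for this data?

Fixed-length: 3 bits × 112 symbols = 336 bits.
Huffman merges:
combine b(3), d(5) → 8
combine 8, g(10) → 18
combine e(13), c(14) → 27
combine f(15), 18 → 33
combine h(24), 27 → 51
combine a(28), 33 → 61
combine 51, 61 → 112
Huffman total = 8 + 18 + 27 + 33 + 51 + 61 + 112 = 310 bits.
Saving = 336 − 310 = 26 bits.

26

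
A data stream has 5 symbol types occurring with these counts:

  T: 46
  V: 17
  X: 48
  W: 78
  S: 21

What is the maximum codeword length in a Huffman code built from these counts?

3

Merge the two lowest-weight nodes at each step:
V(17) + S(21) → 38
38 + T(46) → 84
X(48) + W(78) → 126
84 + 126 → 210
Maximum depth reached is 3.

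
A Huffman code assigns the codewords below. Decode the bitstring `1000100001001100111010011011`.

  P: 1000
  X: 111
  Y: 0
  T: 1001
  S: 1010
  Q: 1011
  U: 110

PPYTTUTQ

Read left to right; each codeword is recognised as soon as it completes (prefix code):
  1000→P | 1000→P | 0→Y | 1001→T | 1001→T | 110→U | 1001→T | 1011→Q
Decoded message: PPYTTUTQ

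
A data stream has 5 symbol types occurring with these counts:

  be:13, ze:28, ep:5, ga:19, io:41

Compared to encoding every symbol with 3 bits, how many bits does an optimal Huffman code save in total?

92

Fixed-length: 3 bits × 106 symbols = 318 bits.
Huffman merges:
combine ep(5), be(13) → 18
combine 18, ga(19) → 37
combine ze(28), 37 → 65
combine io(41), 65 → 106
Huffman total = 18 + 37 + 65 + 106 = 226 bits.
Saving = 318 − 226 = 92 bits.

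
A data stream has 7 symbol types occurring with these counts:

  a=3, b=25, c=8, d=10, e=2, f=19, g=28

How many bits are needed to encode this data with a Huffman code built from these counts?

231

Build the Huffman tree bottom-up:
merge e(2) and a(3): 5
merge 5 and c(8): 13
merge d(10) and 13: 23
merge f(19) and 23: 42
merge b(25) and g(28): 53
merge 42 and 53: 95
The encoded length is the sum of every internal node's weight: 5 + 13 + 23 + 42 + 53 + 95 = 231 bits.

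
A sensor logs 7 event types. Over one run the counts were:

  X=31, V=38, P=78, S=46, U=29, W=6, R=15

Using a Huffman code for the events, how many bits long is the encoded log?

Merge the two smallest weights repeatedly:
combine W(6), R(15) → 21
combine 21, U(29) → 50
combine X(31), V(38) → 69
combine S(46), 50 → 96
combine 69, P(78) → 147
combine 96, 147 → 243
The encoded length is the sum of every internal node's weight: 21 + 50 + 69 + 96 + 147 + 243 = 626 bits.

626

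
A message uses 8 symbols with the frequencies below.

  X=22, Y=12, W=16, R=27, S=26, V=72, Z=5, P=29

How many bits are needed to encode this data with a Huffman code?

572

Build the Huffman tree bottom-up:
Z(5) + Y(12) → 17
W(16) + 17 → 33
X(22) + S(26) → 48
R(27) + P(29) → 56
33 + 48 → 81
56 + V(72) → 128
81 + 128 → 209
Total encoded bits = sum of merged weights = 17 + 33 + 48 + 56 + 81 + 128 + 209 = 572.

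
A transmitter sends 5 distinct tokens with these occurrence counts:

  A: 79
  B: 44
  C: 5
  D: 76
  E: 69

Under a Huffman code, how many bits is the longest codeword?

3

Merge the two lowest-weight nodes at each step:
combine C(5), B(44) → 49
combine 49, E(69) → 118
combine D(76), A(79) → 155
combine 118, 155 → 273
The first pair merged (C, B) ends up deepest, at depth 3.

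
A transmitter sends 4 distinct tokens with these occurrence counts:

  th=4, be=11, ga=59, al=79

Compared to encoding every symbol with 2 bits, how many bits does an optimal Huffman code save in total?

Fixed-length: 2 bits × 153 symbols = 306 bits.
Huffman merges:
merge th(4) and be(11): 15
merge 15 and ga(59): 74
merge 74 and al(79): 153
Huffman total = 15 + 74 + 153 = 242 bits.
Saving = 306 − 242 = 64 bits.

64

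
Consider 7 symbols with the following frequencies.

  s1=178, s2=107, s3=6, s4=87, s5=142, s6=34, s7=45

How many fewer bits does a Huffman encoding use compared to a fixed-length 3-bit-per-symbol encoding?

Fixed-length: 3 bits × 599 symbols = 1797 bits.
Huffman merges:
s3(6) + s6(34) → 40
40 + s7(45) → 85
85 + s4(87) → 172
s2(107) + s5(142) → 249
172 + s1(178) → 350
249 + 350 → 599
Huffman total = 40 + 85 + 172 + 249 + 350 + 599 = 1495 bits.
Saving = 1797 − 1495 = 302 bits.

302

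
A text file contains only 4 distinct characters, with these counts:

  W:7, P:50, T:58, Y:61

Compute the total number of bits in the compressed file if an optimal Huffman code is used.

Build the Huffman tree bottom-up:
W(7) + P(50) → 57
57 + T(58) → 115
Y(61) + 115 → 176
Each symbol's bit-cost is frequency × depth; summing gives 348 bits (equivalently 57 + 115 + 176).

348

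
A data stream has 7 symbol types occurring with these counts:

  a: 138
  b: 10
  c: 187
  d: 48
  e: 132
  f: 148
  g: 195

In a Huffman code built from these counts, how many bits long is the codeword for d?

4

Repeatedly merge the two smallest:
b(10) + d(48) → 58
58 + e(132) → 190
a(138) + f(148) → 286
c(187) + 190 → 377
g(195) + 286 → 481
377 + 481 → 858
The subtree containing d is merged 4 times, so code length = 4.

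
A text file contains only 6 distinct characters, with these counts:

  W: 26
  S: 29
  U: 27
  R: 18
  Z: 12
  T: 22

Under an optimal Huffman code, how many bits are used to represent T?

3

Build the tree from the bottom:
Z(12) + R(18) → 30
T(22) + W(26) → 48
U(27) + S(29) → 56
30 + 48 → 78
56 + 78 → 134
The subtree containing T is merged 3 times, so code length = 3.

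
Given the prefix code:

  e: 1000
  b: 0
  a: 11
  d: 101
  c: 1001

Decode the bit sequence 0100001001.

bebc

Read left to right; each codeword is recognised as soon as it completes (prefix code):
  0→b | 1000→e | 0→b | 1001→c
Decoded message: bebc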